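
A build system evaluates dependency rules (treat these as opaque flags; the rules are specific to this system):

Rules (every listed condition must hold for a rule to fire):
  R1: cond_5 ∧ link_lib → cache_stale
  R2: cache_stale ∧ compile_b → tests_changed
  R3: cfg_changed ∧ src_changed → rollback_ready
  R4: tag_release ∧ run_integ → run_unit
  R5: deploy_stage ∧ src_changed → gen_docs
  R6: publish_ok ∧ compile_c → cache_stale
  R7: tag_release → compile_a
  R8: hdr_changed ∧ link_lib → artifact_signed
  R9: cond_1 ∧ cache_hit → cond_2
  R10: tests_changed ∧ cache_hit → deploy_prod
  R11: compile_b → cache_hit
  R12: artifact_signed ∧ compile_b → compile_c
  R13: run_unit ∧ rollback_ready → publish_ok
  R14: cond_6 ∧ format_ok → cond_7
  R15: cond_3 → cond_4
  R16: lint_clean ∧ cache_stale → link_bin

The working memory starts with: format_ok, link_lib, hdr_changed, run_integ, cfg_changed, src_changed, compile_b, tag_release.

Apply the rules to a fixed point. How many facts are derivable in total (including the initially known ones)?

18

Round 1: R3 [cfg_changed ∧ src_changed → rollback_ready]; R4 [tag_release ∧ run_integ → run_unit]; R7 [tag_release → compile_a]; R8 [hdr_changed ∧ link_lib → artifact_signed]; R11 [compile_b → cache_hit]. New: rollback_ready, run_unit, compile_a, artifact_signed, cache_hit.
Round 2: R12 [artifact_signed ∧ compile_b → compile_c]; R13 [run_unit ∧ rollback_ready → publish_ok]. New: compile_c, publish_ok.
Round 3: R6 [publish_ok ∧ compile_c → cache_stale]. New: cache_stale.
Round 4: R2 [cache_stale ∧ compile_b → tests_changed]. New: tests_changed.
Round 5: R10 [tests_changed ∧ cache_hit → deploy_prod]. New: deploy_prod.
Closure: {artifact_signed, cache_hit, cache_stale, cfg_changed, compile_a, compile_b, compile_c, deploy_prod, format_ok, hdr_changed, link_lib, publish_ok, rollback_ready, run_integ, run_unit, src_changed, tag_release, tests_changed} — 18 facts.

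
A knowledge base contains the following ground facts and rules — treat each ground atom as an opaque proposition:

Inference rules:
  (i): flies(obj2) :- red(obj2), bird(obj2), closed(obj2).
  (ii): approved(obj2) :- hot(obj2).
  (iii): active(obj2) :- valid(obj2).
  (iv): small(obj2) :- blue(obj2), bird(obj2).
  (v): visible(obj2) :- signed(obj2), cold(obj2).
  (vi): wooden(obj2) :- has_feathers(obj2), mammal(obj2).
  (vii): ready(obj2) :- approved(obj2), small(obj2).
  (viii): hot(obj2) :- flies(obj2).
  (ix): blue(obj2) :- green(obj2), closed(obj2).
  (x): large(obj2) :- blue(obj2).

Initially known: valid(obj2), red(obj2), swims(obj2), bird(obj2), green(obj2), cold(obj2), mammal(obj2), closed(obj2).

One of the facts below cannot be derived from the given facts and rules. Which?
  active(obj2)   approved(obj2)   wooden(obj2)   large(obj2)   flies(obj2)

wooden(obj2)

[1] (i) [flies(obj2) :- red(obj2), bird(obj2), closed(obj2).]; (iii) [active(obj2) :- valid(obj2).]; (ix) [blue(obj2) :- green(obj2), closed(obj2).]. ⇒ new: flies(obj2), active(obj2), blue(obj2).
[2] (iv) [small(obj2) :- blue(obj2), bird(obj2).]; (viii) [hot(obj2) :- flies(obj2).]; (x) [large(obj2) :- blue(obj2).]. ⇒ new: small(obj2), hot(obj2), large(obj2).
[3] (ii) [approved(obj2) :- hot(obj2).]. ⇒ new: approved(obj2).
[4] (vii) [ready(obj2) :- approved(obj2), small(obj2).]. ⇒ new: ready(obj2).
Derived: flies(obj2) (round 1), large(obj2) (round 2), active(obj2) (round 1), approved(obj2) (round 3). wooden(obj2) never appears in any round.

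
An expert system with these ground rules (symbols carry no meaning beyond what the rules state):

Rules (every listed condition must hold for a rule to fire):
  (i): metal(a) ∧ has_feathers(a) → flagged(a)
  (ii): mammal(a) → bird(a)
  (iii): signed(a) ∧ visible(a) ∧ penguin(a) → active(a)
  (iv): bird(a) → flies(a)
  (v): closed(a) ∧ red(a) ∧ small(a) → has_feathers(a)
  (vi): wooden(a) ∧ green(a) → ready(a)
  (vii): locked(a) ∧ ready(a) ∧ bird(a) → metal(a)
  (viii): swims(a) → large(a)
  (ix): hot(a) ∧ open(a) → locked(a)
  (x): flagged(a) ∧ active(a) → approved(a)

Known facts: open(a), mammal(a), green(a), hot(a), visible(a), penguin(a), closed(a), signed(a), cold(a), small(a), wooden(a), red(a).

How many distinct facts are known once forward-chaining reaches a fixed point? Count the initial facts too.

Round 1 fires (ii), (iii), (v), (vi), (ix), giving bird(a), active(a), has_feathers(a), ready(a), locked(a).
Round 2 fires (iv), (vii), giving flies(a), metal(a).
Round 3 fires (i), giving flagged(a).
Round 4 fires (x), giving approved(a).
Closure: {active(a), approved(a), bird(a), closed(a), cold(a), flagged(a), flies(a), green(a), has_feathers(a), hot(a), locked(a), mammal(a), metal(a), open(a), penguin(a), ready(a), red(a), signed(a), small(a), visible(a), wooden(a)} — 21 facts.

21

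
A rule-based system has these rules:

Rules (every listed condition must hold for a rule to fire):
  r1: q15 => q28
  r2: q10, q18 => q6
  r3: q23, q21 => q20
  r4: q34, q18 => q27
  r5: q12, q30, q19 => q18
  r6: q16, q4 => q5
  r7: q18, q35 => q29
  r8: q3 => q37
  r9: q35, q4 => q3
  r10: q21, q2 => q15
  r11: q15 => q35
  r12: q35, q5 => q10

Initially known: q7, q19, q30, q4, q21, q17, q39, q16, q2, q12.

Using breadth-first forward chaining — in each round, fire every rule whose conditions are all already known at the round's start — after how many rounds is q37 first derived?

Round 1: r5 [q12, q30, q19 => q18]; r6 [q16, q4 => q5]; r10 [q21, q2 => q15]. New: q18, q5, q15.
Round 2: r1 [q15 => q28]; r11 [q15 => q35]. New: q28, q35.
Round 3: r7 [q18, q35 => q29]; r9 [q35, q4 => q3]; r12 [q35, q5 => q10]. New: q29, q3, q10.
Round 4: r2 [q10, q18 => q6]; r8 [q3 => q37]. New: q6, q37.
q37 first appears in round 4.

4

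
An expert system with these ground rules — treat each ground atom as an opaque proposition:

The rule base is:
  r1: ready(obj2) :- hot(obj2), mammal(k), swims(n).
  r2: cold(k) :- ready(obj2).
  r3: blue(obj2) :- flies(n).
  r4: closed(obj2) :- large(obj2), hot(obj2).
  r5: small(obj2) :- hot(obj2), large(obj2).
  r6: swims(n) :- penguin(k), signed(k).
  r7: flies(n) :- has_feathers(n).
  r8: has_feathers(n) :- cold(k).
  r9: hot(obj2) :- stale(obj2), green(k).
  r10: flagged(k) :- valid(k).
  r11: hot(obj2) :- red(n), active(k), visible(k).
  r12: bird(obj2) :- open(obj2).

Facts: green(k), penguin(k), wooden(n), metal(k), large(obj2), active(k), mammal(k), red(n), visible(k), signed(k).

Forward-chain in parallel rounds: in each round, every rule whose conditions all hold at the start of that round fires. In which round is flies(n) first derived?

Round 1: r6 [swims(n) :- penguin(k), signed(k).]; r11 [hot(obj2) :- red(n), active(k), visible(k).]. New: swims(n), hot(obj2).
Round 2: r1 [ready(obj2) :- hot(obj2), mammal(k), swims(n).]; r4 [closed(obj2) :- large(obj2), hot(obj2).]; r5 [small(obj2) :- hot(obj2), large(obj2).]. New: ready(obj2), closed(obj2), small(obj2).
Round 3: r2 [cold(k) :- ready(obj2).]. New: cold(k).
Round 4: r8 [has_feathers(n) :- cold(k).]. New: has_feathers(n).
Round 5: r7 [flies(n) :- has_feathers(n).]. New: flies(n).
flies(n) first appears in round 5.

5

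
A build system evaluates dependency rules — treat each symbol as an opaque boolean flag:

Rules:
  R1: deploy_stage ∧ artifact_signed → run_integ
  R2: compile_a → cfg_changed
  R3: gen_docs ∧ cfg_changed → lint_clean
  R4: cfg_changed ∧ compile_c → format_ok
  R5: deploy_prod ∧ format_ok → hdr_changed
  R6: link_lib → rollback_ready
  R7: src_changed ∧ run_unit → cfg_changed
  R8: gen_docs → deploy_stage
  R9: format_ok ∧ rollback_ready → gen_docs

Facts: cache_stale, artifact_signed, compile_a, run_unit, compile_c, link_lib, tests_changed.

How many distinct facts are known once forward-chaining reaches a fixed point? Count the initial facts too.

Round 1 fires R2, R6, giving cfg_changed, rollback_ready.
Round 2 fires R4, giving format_ok.
Round 3 fires R9, giving gen_docs.
Round 4 fires R3, R8, giving lint_clean, deploy_stage.
Round 5 fires R1, giving run_integ.
Closure: {artifact_signed, cache_stale, cfg_changed, compile_a, compile_c, deploy_stage, format_ok, gen_docs, link_lib, lint_clean, rollback_ready, run_integ, run_unit, tests_changed} — 14 facts.

14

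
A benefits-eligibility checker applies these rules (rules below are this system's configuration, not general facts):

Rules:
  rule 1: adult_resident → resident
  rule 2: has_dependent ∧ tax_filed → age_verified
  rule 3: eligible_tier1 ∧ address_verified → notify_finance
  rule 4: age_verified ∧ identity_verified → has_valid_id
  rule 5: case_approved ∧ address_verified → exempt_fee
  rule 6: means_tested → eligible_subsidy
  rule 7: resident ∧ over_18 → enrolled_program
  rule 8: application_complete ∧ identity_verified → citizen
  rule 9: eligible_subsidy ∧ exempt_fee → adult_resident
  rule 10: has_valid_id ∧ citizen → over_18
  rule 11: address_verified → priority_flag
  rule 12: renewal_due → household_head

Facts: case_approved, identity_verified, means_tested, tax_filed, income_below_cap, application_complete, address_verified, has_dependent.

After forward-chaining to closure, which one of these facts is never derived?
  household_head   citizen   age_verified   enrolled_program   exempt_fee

household_head

[1] rule 2 [has_dependent ∧ tax_filed → age_verified]; rule 5 [case_approved ∧ address_verified → exempt_fee]; rule 6 [means_tested → eligible_subsidy]; rule 8 [application_complete ∧ identity_verified → citizen]; rule 11 [address_verified → priority_flag]. ⇒ new: age_verified, exempt_fee, eligible_subsidy, citizen, priority_flag.
[2] rule 4 [age_verified ∧ identity_verified → has_valid_id]; rule 9 [eligible_subsidy ∧ exempt_fee → adult_resident]. ⇒ new: has_valid_id, adult_resident.
[3] rule 1 [adult_resident → resident]; rule 10 [has_valid_id ∧ citizen → over_18]. ⇒ new: resident, over_18.
[4] rule 7 [resident ∧ over_18 → enrolled_program]. ⇒ new: enrolled_program.
Derived: citizen (round 1), enrolled_program (round 4), age_verified (round 1), exempt_fee (round 1). household_head never appears in any round.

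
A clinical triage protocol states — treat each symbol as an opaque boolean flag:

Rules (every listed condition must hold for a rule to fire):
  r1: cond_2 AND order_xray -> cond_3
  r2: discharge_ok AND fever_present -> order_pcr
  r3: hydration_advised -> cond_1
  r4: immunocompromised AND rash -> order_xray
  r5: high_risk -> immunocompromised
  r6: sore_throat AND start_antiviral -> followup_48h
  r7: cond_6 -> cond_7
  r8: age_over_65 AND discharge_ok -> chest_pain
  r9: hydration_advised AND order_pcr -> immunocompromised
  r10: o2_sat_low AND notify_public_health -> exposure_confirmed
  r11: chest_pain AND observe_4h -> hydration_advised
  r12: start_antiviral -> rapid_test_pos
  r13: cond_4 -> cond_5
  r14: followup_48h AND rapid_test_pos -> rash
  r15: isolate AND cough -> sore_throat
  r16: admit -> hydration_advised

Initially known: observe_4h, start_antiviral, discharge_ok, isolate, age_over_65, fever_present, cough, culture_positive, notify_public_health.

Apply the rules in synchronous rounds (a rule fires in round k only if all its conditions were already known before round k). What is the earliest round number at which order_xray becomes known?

4

Round 1 fires r2, r8, r12, r15, giving order_pcr, chest_pain, rapid_test_pos, sore_throat.
Round 2 fires r6, r11, giving followup_48h, hydration_advised.
Round 3 fires r3, r9, r14, giving cond_1, immunocompromised, rash.
Round 4 fires r4, giving order_xray.
order_xray first appears in round 4.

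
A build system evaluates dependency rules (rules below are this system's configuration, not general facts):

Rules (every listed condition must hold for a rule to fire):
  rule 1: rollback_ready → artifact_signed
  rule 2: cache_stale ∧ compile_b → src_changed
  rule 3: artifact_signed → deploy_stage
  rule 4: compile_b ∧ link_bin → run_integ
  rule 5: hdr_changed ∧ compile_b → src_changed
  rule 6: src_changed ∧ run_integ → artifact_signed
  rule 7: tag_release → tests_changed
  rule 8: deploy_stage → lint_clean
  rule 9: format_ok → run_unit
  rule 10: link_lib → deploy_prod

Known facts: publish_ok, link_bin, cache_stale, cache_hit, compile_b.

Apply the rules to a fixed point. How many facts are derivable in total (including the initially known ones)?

[1] rule 2 [cache_stale ∧ compile_b → src_changed]; rule 4 [compile_b ∧ link_bin → run_integ]. ⇒ new: src_changed, run_integ.
[2] rule 6 [src_changed ∧ run_integ → artifact_signed]. ⇒ new: artifact_signed.
[3] rule 3 [artifact_signed → deploy_stage]. ⇒ new: deploy_stage.
[4] rule 8 [deploy_stage → lint_clean]. ⇒ new: lint_clean.
Closure: {artifact_signed, cache_hit, cache_stale, compile_b, deploy_stage, link_bin, lint_clean, publish_ok, run_integ, src_changed} — 10 facts.

10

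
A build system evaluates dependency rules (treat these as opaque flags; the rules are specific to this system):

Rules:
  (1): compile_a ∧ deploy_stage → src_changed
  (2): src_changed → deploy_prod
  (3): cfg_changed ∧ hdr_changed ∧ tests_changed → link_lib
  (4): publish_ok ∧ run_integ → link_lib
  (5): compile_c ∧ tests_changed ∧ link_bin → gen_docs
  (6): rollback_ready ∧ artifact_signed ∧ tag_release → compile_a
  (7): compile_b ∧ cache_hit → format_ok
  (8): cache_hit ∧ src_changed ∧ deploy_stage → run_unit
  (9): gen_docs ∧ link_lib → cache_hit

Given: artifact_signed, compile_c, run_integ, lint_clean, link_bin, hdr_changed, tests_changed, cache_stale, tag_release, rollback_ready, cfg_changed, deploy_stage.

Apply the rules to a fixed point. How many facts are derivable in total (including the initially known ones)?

19

[1] (3) [cfg_changed ∧ hdr_changed ∧ tests_changed → link_lib]; (5) [compile_c ∧ tests_changed ∧ link_bin → gen_docs]; (6) [rollback_ready ∧ artifact_signed ∧ tag_release → compile_a]. ⇒ new: link_lib, gen_docs, compile_a.
[2] (1) [compile_a ∧ deploy_stage → src_changed]; (9) [gen_docs ∧ link_lib → cache_hit]. ⇒ new: src_changed, cache_hit.
[3] (2) [src_changed → deploy_prod]; (8) [cache_hit ∧ src_changed ∧ deploy_stage → run_unit]. ⇒ new: deploy_prod, run_unit.
Closure: {artifact_signed, cache_hit, cache_stale, cfg_changed, compile_a, compile_c, deploy_prod, deploy_stage, gen_docs, hdr_changed, link_bin, link_lib, lint_clean, rollback_ready, run_integ, run_unit, src_changed, tag_release, tests_changed} — 19 facts.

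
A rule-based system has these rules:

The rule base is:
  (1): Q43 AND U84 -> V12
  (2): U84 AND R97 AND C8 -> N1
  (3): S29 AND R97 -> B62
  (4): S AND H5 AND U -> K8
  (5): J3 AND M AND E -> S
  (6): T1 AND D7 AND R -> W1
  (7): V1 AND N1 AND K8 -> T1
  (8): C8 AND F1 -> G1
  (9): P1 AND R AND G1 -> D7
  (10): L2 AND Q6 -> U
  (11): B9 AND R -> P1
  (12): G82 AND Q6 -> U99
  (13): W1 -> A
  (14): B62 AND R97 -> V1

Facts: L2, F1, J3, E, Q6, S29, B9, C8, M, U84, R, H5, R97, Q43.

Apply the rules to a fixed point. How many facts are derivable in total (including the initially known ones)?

27

[1] (1) [Q43 AND U84 -> V12]; (2) [U84 AND R97 AND C8 -> N1]; (3) [S29 AND R97 -> B62]; (5) [J3 AND M AND E -> S]; (8) [C8 AND F1 -> G1]; (10) [L2 AND Q6 -> U]; (11) [B9 AND R -> P1]. ⇒ new: V12, N1, B62, S, G1, U, P1.
[2] (4) [S AND H5 AND U -> K8]; (9) [P1 AND R AND G1 -> D7]; (14) [B62 AND R97 -> V1]. ⇒ new: K8, D7, V1.
[3] (7) [V1 AND N1 AND K8 -> T1]. ⇒ new: T1.
[4] (6) [T1 AND D7 AND R -> W1]. ⇒ new: W1.
[5] (13) [W1 -> A]. ⇒ new: A.
Closure: {A, B62, B9, C8, D7, E, F1, G1, H5, J3, K8, L2, M, N1, P1, Q43, Q6, R, R97, S, S29, T1, U, U84, V1, V12, W1} — 27 facts.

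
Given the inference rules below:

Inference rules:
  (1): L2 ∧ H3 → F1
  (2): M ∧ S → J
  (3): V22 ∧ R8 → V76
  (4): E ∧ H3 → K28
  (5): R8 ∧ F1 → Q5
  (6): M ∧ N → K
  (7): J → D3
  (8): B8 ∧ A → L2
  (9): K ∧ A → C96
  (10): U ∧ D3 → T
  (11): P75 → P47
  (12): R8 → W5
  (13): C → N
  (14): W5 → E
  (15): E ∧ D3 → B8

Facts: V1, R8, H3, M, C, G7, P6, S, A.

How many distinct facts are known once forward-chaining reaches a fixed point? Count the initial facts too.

21

Round 1: (2) [M ∧ S → J]; (12) [R8 → W5]; (13) [C → N]. New: J, W5, N.
Round 2: (6) [M ∧ N → K]; (7) [J → D3]; (14) [W5 → E]. New: K, D3, E.
Round 3: (4) [E ∧ H3 → K28]; (9) [K ∧ A → C96]; (15) [E ∧ D3 → B8]. New: K28, C96, B8.
Round 4: (8) [B8 ∧ A → L2]. New: L2.
Round 5: (1) [L2 ∧ H3 → F1]. New: F1.
Round 6: (5) [R8 ∧ F1 → Q5]. New: Q5.
Closure: {A, B8, C, C96, D3, E, F1, G7, H3, J, K, K28, L2, M, N, P6, Q5, R8, S, V1, W5} — 21 facts.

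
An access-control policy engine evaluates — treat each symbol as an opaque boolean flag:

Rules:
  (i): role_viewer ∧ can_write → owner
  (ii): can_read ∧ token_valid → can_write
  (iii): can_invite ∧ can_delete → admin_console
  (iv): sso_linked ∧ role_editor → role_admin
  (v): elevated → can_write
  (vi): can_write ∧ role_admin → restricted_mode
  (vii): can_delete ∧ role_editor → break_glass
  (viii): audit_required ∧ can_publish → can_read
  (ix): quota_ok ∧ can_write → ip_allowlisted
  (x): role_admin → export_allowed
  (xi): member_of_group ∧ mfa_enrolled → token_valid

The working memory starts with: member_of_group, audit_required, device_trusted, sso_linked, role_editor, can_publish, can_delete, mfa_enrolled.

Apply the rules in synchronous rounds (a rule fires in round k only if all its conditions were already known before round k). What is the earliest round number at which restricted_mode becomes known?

[1] (iv) [sso_linked ∧ role_editor → role_admin]; (vii) [can_delete ∧ role_editor → break_glass]; (viii) [audit_required ∧ can_publish → can_read]; (xi) [member_of_group ∧ mfa_enrolled → token_valid]. ⇒ new: role_admin, break_glass, can_read, token_valid.
[2] (ii) [can_read ∧ token_valid → can_write]; (x) [role_admin → export_allowed]. ⇒ new: can_write, export_allowed.
[3] (vi) [can_write ∧ role_admin → restricted_mode]. ⇒ new: restricted_mode.
restricted_mode first appears in round 3.

3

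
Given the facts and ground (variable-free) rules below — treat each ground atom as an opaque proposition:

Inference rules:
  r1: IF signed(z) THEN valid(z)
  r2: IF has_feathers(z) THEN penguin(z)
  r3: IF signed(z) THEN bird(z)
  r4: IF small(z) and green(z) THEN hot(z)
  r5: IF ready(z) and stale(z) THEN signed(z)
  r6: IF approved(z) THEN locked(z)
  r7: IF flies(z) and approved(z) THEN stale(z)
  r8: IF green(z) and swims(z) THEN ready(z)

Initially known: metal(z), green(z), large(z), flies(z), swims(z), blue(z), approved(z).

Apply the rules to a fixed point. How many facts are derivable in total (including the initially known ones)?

Round 1: r6 [IF approved(z) THEN locked(z)]; r7 [IF flies(z) and approved(z) THEN stale(z)]; r8 [IF green(z) and swims(z) THEN ready(z)]. New: locked(z), stale(z), ready(z).
Round 2: r5 [IF ready(z) and stale(z) THEN signed(z)]. New: signed(z).
Round 3: r1 [IF signed(z) THEN valid(z)]; r3 [IF signed(z) THEN bird(z)]. New: valid(z), bird(z).
Closure: {approved(z), bird(z), blue(z), flies(z), green(z), large(z), locked(z), metal(z), ready(z), signed(z), stale(z), swims(z), valid(z)} — 13 facts.

13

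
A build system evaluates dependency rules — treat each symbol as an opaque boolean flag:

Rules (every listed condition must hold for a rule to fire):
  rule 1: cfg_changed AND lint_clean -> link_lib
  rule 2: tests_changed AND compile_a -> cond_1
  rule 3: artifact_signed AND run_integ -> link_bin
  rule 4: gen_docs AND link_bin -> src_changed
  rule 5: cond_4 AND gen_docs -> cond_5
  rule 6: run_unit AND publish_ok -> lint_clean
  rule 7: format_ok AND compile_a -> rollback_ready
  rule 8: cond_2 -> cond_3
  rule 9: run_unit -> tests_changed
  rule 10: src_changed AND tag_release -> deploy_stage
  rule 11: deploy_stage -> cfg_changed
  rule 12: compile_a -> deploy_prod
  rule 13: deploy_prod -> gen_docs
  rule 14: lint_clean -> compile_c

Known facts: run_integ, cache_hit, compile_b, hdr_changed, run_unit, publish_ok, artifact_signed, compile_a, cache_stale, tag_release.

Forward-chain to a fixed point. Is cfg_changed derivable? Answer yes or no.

Round 1: rule 3 [artifact_signed AND run_integ -> link_bin]; rule 6 [run_unit AND publish_ok -> lint_clean]; rule 9 [run_unit -> tests_changed]; rule 12 [compile_a -> deploy_prod]. Adds link_bin, lint_clean, tests_changed, deploy_prod.
Round 2: rule 2 [tests_changed AND compile_a -> cond_1]; rule 13 [deploy_prod -> gen_docs]; rule 14 [lint_clean -> compile_c]. Adds cond_1, gen_docs, compile_c.
Round 3: rule 4 [gen_docs AND link_bin -> src_changed]. Adds src_changed.
Round 4: rule 10 [src_changed AND tag_release -> deploy_stage]. Adds deploy_stage.
Round 5: rule 11 [deploy_stage -> cfg_changed]. Adds cfg_changed.
Round 6: rule 1 [cfg_changed AND lint_clean -> link_lib]. Adds link_lib.
cfg_changed appears in round 5, so it is derivable.

yes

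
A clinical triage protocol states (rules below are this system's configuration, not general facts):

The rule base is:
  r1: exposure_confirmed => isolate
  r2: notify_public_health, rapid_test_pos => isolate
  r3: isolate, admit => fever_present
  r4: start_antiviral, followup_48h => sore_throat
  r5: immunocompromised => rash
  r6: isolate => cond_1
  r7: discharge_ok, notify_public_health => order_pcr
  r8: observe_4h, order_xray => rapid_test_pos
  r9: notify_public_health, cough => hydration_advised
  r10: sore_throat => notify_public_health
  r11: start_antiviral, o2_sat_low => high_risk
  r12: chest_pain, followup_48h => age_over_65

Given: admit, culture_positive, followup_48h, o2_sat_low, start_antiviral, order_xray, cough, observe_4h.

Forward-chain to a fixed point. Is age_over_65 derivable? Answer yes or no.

Round 1: r4 [start_antiviral, followup_48h => sore_throat]; r8 [observe_4h, order_xray => rapid_test_pos]; r11 [start_antiviral, o2_sat_low => high_risk]. New: sore_throat, rapid_test_pos, high_risk.
Round 2: r10 [sore_throat => notify_public_health]. New: notify_public_health.
Round 3: r2 [notify_public_health, rapid_test_pos => isolate]; r9 [notify_public_health, cough => hydration_advised]. New: isolate, hydration_advised.
Round 4: r3 [isolate, admit => fever_present]; r6 [isolate => cond_1]. New: fever_present, cond_1.
Fixed point reached. age_over_65 is concluded only by r12; r12 needs chest_pain (never derived).

no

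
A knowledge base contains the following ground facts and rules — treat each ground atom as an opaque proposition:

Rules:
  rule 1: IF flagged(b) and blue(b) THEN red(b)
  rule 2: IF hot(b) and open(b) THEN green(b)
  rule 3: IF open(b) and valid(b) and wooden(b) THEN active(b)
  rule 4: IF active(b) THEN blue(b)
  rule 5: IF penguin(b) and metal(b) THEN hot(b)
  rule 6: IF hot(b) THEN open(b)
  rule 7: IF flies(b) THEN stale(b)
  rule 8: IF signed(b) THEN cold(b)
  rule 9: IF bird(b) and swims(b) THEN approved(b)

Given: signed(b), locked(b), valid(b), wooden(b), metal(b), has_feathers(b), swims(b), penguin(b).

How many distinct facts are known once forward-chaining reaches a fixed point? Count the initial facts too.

14

[1] rule 5 [IF penguin(b) and metal(b) THEN hot(b)]; rule 8 [IF signed(b) THEN cold(b)]. ⇒ new: hot(b), cold(b).
[2] rule 6 [IF hot(b) THEN open(b)]. ⇒ new: open(b).
[3] rule 2 [IF hot(b) and open(b) THEN green(b)]; rule 3 [IF open(b) and valid(b) and wooden(b) THEN active(b)]. ⇒ new: green(b), active(b).
[4] rule 4 [IF active(b) THEN blue(b)]. ⇒ new: blue(b).
Closure: {active(b), blue(b), cold(b), green(b), has_feathers(b), hot(b), locked(b), metal(b), open(b), penguin(b), signed(b), swims(b), valid(b), wooden(b)} — 14 facts.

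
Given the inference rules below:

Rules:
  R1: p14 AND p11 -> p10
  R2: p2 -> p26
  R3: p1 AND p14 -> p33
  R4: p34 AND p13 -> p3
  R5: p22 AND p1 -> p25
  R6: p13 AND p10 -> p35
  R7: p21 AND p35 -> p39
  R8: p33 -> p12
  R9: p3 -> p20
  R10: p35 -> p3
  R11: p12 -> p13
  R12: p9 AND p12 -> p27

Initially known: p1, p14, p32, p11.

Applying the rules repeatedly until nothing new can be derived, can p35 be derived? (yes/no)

Round 1: R1 [p14 AND p11 -> p10]; R3 [p1 AND p14 -> p33]. New: p10, p33.
Round 2: R8 [p33 -> p12]. New: p12.
Round 3: R11 [p12 -> p13]. New: p13.
Round 4: R6 [p13 AND p10 -> p35]. New: p35.
Round 5: R10 [p35 -> p3]. New: p3.
Round 6: R9 [p3 -> p20]. New: p20.
p35 appears in round 4, so it is derivable.

yes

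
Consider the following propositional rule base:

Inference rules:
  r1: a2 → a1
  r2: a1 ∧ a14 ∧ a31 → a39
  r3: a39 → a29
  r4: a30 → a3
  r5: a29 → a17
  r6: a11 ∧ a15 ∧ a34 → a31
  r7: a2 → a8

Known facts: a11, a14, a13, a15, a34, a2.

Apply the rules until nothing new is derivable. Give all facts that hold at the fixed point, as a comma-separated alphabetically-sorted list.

Round 1 — r1, r6, r7, derive a1, a31, a8.
Round 2 — r2, derive a39.
Round 3 — r3, derive a29.
Round 4 — r5, derive a17.

a1, a11, a13, a14, a15, a17, a2, a29, a31, a34, a39, a8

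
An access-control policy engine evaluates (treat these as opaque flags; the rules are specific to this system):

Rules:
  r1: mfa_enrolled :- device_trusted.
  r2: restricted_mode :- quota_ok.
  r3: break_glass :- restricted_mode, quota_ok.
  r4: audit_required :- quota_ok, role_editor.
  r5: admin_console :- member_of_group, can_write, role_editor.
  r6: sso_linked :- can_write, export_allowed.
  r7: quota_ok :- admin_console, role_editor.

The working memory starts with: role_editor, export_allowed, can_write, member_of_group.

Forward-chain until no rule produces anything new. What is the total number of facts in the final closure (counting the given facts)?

Round 1 — r5, r6, derive admin_console, sso_linked.
Round 2 — r7, derive quota_ok.
Round 3 — r2, r4, derive restricted_mode, audit_required.
Round 4 — r3, derive break_glass.
Closure: {admin_console, audit_required, break_glass, can_write, export_allowed, member_of_group, quota_ok, restricted_mode, role_editor, sso_linked} — 10 facts.

10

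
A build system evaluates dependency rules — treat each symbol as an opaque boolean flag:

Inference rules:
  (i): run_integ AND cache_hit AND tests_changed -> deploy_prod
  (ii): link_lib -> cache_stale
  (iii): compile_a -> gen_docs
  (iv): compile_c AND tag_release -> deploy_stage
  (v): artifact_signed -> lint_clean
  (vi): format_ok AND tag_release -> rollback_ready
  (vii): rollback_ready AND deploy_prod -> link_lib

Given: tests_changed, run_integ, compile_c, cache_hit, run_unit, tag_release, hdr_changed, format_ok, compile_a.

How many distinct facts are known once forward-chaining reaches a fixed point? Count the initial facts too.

Round 1 fires (i), (iii), (iv), (vi), giving deploy_prod, gen_docs, deploy_stage, rollback_ready.
Round 2 fires (vii), giving link_lib.
Round 3 fires (ii), giving cache_stale.
Closure: {cache_hit, cache_stale, compile_a, compile_c, deploy_prod, deploy_stage, format_ok, gen_docs, hdr_changed, link_lib, rollback_ready, run_integ, run_unit, tag_release, tests_changed} — 15 facts.

15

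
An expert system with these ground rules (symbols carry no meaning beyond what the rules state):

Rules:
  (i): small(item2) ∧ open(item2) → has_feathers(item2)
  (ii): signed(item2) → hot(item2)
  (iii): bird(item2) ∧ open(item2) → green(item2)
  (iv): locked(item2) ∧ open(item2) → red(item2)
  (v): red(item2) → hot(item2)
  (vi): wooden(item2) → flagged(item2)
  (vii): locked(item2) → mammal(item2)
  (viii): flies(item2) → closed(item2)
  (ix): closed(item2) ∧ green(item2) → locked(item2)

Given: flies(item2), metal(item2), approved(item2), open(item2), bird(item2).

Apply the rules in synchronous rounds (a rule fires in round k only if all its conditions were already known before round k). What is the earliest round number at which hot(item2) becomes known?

Round 1 — (iii), (viii), derive green(item2), closed(item2).
Round 2 — (ix), derive locked(item2).
Round 3 — (iv), (vii), derive red(item2), mammal(item2).
Round 4 — (v), derive hot(item2).
hot(item2) first appears in round 4.

4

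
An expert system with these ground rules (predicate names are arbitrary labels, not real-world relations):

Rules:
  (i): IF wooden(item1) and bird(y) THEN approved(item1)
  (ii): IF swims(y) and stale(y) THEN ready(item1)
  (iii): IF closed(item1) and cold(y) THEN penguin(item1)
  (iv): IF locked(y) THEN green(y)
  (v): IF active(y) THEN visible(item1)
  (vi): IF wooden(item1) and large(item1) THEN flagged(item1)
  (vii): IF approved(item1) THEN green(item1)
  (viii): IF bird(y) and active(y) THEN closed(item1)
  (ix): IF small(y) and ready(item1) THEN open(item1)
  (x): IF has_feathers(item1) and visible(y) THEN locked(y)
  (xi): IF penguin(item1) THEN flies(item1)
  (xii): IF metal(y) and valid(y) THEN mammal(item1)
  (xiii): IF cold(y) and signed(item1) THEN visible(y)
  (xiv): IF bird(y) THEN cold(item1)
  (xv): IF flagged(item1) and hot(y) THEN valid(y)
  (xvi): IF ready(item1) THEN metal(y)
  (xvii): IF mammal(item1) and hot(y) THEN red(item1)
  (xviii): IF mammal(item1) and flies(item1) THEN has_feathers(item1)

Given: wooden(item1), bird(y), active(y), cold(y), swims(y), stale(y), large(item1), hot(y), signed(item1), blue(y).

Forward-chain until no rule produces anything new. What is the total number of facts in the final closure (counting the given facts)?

27

Round 1: (i) [IF wooden(item1) and bird(y) THEN approved(item1)]; (ii) [IF swims(y) and stale(y) THEN ready(item1)]; (v) [IF active(y) THEN visible(item1)]; (vi) [IF wooden(item1) and large(item1) THEN flagged(item1)]; (viii) [IF bird(y) and active(y) THEN closed(item1)]; (xiii) [IF cold(y) and signed(item1) THEN visible(y)]; (xiv) [IF bird(y) THEN cold(item1)]. Adds approved(item1), ready(item1), visible(item1), flagged(item1), closed(item1), visible(y), cold(item1).
Round 2: (iii) [IF closed(item1) and cold(y) THEN penguin(item1)]; (vii) [IF approved(item1) THEN green(item1)]; (xv) [IF flagged(item1) and hot(y) THEN valid(y)]; (xvi) [IF ready(item1) THEN metal(y)]. Adds penguin(item1), green(item1), valid(y), metal(y).
Round 3: (xi) [IF penguin(item1) THEN flies(item1)]; (xii) [IF metal(y) and valid(y) THEN mammal(item1)]. Adds flies(item1), mammal(item1).
Round 4: (xvii) [IF mammal(item1) and hot(y) THEN red(item1)]; (xviii) [IF mammal(item1) and flies(item1) THEN has_feathers(item1)]. Adds red(item1), has_feathers(item1).
Round 5: (x) [IF has_feathers(item1) and visible(y) THEN locked(y)]. Adds locked(y).
Round 6: (iv) [IF locked(y) THEN green(y)]. Adds green(y).
Closure: {active(y), approved(item1), bird(y), blue(y), closed(item1), cold(item1), cold(y), flagged(item1), flies(item1), green(item1), green(y), has_feathers(item1), hot(y), large(item1), locked(y), mammal(item1), metal(y), penguin(item1), ready(item1), red(item1), signed(item1), stale(y), swims(y), valid(y), visible(item1), visible(y), wooden(item1)} — 27 facts.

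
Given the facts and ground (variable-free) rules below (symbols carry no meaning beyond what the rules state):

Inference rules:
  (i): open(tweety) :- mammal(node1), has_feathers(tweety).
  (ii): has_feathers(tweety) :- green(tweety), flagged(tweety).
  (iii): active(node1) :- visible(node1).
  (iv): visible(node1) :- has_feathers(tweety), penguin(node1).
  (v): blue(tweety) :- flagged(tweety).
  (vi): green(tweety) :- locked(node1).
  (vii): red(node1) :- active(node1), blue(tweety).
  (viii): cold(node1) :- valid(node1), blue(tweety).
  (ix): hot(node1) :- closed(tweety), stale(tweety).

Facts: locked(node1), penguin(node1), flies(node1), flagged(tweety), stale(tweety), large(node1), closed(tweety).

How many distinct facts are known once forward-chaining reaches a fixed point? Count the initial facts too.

14

Round 1: (v) [blue(tweety) :- flagged(tweety).]; (vi) [green(tweety) :- locked(node1).]; (ix) [hot(node1) :- closed(tweety), stale(tweety).]. New: blue(tweety), green(tweety), hot(node1).
Round 2: (ii) [has_feathers(tweety) :- green(tweety), flagged(tweety).]. New: has_feathers(tweety).
Round 3: (iv) [visible(node1) :- has_feathers(tweety), penguin(node1).]. New: visible(node1).
Round 4: (iii) [active(node1) :- visible(node1).]. New: active(node1).
Round 5: (vii) [red(node1) :- active(node1), blue(tweety).]. New: red(node1).
Closure: {active(node1), blue(tweety), closed(tweety), flagged(tweety), flies(node1), green(tweety), has_feathers(tweety), hot(node1), large(node1), locked(node1), penguin(node1), red(node1), stale(tweety), visible(node1)} — 14 facts.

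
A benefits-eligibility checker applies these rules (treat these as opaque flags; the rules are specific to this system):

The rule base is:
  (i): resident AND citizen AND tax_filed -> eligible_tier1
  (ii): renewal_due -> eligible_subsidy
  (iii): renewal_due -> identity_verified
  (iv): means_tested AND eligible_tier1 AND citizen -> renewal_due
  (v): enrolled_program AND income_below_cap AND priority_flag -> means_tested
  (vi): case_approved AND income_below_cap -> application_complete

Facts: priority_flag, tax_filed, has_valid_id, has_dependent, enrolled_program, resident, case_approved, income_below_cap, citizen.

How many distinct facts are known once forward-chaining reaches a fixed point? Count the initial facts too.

Round 1: (i) [resident AND citizen AND tax_filed -> eligible_tier1]; (v) [enrolled_program AND income_below_cap AND priority_flag -> means_tested]; (vi) [case_approved AND income_below_cap -> application_complete]. Adds eligible_tier1, means_tested, application_complete.
Round 2: (iv) [means_tested AND eligible_tier1 AND citizen -> renewal_due]. Adds renewal_due.
Round 3: (ii) [renewal_due -> eligible_subsidy]; (iii) [renewal_due -> identity_verified]. Adds eligible_subsidy, identity_verified.
Closure: {application_complete, case_approved, citizen, eligible_subsidy, eligible_tier1, enrolled_program, has_dependent, has_valid_id, identity_verified, income_below_cap, means_tested, priority_flag, renewal_due, resident, tax_filed} — 15 facts.

15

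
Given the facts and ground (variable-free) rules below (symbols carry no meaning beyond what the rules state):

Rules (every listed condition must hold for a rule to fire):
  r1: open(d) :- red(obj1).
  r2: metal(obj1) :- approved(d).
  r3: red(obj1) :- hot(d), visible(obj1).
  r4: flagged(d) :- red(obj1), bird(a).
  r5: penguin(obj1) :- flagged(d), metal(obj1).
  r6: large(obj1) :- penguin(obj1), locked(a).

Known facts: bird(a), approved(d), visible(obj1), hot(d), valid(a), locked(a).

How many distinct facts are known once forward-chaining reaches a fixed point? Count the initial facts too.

12

Round 1: r2 [metal(obj1) :- approved(d).]; r3 [red(obj1) :- hot(d), visible(obj1).]. New: metal(obj1), red(obj1).
Round 2: r1 [open(d) :- red(obj1).]; r4 [flagged(d) :- red(obj1), bird(a).]. New: open(d), flagged(d).
Round 3: r5 [penguin(obj1) :- flagged(d), metal(obj1).]. New: penguin(obj1).
Round 4: r6 [large(obj1) :- penguin(obj1), locked(a).]. New: large(obj1).
Closure: {approved(d), bird(a), flagged(d), hot(d), large(obj1), locked(a), metal(obj1), open(d), penguin(obj1), red(obj1), valid(a), visible(obj1)} — 12 facts.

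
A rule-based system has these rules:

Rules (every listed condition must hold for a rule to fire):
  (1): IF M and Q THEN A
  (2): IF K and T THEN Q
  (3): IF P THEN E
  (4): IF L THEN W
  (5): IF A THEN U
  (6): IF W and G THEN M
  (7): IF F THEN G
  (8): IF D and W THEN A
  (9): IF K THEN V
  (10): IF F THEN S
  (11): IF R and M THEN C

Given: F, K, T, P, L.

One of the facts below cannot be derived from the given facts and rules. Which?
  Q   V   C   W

Round 1 fires (2), (3), (4), (7), (9), (10), giving Q, E, W, G, V, S.
Round 2 fires (6), giving M.
Round 3 fires (1), giving A.
Round 4 fires (5), giving U.
Derived: V (round 1), W (round 1), Q (round 1). C never appears in any round.

C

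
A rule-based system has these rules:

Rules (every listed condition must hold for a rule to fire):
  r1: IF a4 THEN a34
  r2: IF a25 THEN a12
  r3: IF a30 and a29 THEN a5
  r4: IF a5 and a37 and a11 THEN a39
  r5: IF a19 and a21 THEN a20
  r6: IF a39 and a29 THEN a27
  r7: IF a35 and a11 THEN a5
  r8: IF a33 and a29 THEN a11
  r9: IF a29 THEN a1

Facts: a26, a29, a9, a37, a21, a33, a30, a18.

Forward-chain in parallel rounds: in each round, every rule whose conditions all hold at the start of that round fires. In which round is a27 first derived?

Round 1: r3 [IF a30 and a29 THEN a5]; r8 [IF a33 and a29 THEN a11]; r9 [IF a29 THEN a1]. New: a5, a11, a1.
Round 2: r4 [IF a5 and a37 and a11 THEN a39]. New: a39.
Round 3: r6 [IF a39 and a29 THEN a27]. New: a27.
a27 first appears in round 3.

3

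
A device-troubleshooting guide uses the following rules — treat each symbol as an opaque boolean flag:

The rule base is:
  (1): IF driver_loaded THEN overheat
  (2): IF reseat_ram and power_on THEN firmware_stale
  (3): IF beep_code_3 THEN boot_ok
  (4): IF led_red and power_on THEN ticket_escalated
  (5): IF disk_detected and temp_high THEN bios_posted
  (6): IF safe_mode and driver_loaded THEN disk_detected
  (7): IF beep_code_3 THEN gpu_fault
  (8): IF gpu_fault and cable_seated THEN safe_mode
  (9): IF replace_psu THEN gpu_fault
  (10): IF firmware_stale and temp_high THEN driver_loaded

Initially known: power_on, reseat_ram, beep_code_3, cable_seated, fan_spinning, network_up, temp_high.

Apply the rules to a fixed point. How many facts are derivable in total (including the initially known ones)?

15

[1] (2) [IF reseat_ram and power_on THEN firmware_stale]; (3) [IF beep_code_3 THEN boot_ok]; (7) [IF beep_code_3 THEN gpu_fault]. ⇒ new: firmware_stale, boot_ok, gpu_fault.
[2] (8) [IF gpu_fault and cable_seated THEN safe_mode]; (10) [IF firmware_stale and temp_high THEN driver_loaded]. ⇒ new: safe_mode, driver_loaded.
[3] (1) [IF driver_loaded THEN overheat]; (6) [IF safe_mode and driver_loaded THEN disk_detected]. ⇒ new: overheat, disk_detected.
[4] (5) [IF disk_detected and temp_high THEN bios_posted]. ⇒ new: bios_posted.
Closure: {beep_code_3, bios_posted, boot_ok, cable_seated, disk_detected, driver_loaded, fan_spinning, firmware_stale, gpu_fault, network_up, overheat, power_on, reseat_ram, safe_mode, temp_high} — 15 facts.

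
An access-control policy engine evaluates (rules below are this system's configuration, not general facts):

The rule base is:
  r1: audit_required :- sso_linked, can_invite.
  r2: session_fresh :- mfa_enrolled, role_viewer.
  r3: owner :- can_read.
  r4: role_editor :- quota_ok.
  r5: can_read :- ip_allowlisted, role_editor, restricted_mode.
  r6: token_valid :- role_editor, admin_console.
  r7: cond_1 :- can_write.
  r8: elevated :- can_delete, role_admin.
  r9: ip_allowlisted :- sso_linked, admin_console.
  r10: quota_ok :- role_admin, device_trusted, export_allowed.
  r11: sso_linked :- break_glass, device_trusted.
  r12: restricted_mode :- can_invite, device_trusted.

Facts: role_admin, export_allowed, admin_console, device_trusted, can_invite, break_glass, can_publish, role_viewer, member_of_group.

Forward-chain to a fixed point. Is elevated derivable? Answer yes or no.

Round 1 fires r10, r11, r12, giving quota_ok, sso_linked, restricted_mode.
Round 2 fires r1, r4, r9, giving audit_required, role_editor, ip_allowlisted.
Round 3 fires r5, r6, giving can_read, token_valid.
Round 4 fires r3, giving owner.
Fixed point reached. elevated is concluded only by r8; r8 needs can_delete (never derived).

no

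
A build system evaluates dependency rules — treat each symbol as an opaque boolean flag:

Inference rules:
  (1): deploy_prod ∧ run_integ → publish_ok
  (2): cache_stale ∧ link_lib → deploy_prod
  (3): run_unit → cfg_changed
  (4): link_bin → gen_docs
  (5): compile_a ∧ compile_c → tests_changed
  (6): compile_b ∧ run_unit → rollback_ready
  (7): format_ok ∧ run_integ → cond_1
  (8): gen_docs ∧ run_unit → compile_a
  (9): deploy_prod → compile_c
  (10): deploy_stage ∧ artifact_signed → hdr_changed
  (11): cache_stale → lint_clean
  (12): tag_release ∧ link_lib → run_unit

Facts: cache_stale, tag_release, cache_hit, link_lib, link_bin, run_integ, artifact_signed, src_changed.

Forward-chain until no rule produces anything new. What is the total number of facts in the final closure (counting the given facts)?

Round 1 fires (2), (4), (11), (12), giving deploy_prod, gen_docs, lint_clean, run_unit.
Round 2 fires (1), (3), (8), (9), giving publish_ok, cfg_changed, compile_a, compile_c.
Round 3 fires (5), giving tests_changed.
Closure: {artifact_signed, cache_hit, cache_stale, cfg_changed, compile_a, compile_c, deploy_prod, gen_docs, link_bin, link_lib, lint_clean, publish_ok, run_integ, run_unit, src_changed, tag_release, tests_changed} — 17 facts.

17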